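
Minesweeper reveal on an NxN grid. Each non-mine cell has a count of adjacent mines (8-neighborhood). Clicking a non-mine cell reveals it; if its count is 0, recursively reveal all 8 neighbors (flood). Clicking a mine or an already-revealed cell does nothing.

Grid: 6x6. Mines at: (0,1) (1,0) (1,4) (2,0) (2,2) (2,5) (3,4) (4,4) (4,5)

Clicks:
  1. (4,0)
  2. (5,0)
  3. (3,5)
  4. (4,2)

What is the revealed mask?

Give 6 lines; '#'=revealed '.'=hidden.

Answer: ......
......
......
####.#
####..
####..

Derivation:
Click 1 (4,0) count=0: revealed 12 new [(3,0) (3,1) (3,2) (3,3) (4,0) (4,1) (4,2) (4,3) (5,0) (5,1) (5,2) (5,3)] -> total=12
Click 2 (5,0) count=0: revealed 0 new [(none)] -> total=12
Click 3 (3,5) count=4: revealed 1 new [(3,5)] -> total=13
Click 4 (4,2) count=0: revealed 0 new [(none)] -> total=13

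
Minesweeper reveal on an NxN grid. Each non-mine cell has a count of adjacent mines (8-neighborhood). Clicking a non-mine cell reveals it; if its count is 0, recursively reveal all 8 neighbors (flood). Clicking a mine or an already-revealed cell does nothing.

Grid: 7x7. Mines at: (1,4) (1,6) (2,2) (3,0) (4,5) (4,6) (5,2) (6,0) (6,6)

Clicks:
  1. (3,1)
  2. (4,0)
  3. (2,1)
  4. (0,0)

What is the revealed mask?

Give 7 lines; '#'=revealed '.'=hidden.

Click 1 (3,1) count=2: revealed 1 new [(3,1)] -> total=1
Click 2 (4,0) count=1: revealed 1 new [(4,0)] -> total=2
Click 3 (2,1) count=2: revealed 1 new [(2,1)] -> total=3
Click 4 (0,0) count=0: revealed 9 new [(0,0) (0,1) (0,2) (0,3) (1,0) (1,1) (1,2) (1,3) (2,0)] -> total=12

Answer: ####...
####...
##.....
.#.....
#......
.......
.......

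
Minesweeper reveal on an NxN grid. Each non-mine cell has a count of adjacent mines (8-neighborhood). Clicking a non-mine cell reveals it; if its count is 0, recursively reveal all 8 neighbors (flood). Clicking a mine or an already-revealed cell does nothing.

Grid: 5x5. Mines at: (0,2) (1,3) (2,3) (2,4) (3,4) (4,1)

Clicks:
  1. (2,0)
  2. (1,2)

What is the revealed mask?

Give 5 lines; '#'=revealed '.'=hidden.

Answer: ##...
###..
###..
###..
.....

Derivation:
Click 1 (2,0) count=0: revealed 11 new [(0,0) (0,1) (1,0) (1,1) (1,2) (2,0) (2,1) (2,2) (3,0) (3,1) (3,2)] -> total=11
Click 2 (1,2) count=3: revealed 0 new [(none)] -> total=11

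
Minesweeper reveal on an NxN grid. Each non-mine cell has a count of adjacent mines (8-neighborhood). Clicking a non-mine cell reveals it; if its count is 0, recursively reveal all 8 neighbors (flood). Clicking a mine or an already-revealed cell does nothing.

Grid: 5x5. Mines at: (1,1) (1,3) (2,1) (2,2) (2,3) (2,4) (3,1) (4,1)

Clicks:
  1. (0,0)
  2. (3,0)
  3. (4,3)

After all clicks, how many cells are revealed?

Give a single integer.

Click 1 (0,0) count=1: revealed 1 new [(0,0)] -> total=1
Click 2 (3,0) count=3: revealed 1 new [(3,0)] -> total=2
Click 3 (4,3) count=0: revealed 6 new [(3,2) (3,3) (3,4) (4,2) (4,3) (4,4)] -> total=8

Answer: 8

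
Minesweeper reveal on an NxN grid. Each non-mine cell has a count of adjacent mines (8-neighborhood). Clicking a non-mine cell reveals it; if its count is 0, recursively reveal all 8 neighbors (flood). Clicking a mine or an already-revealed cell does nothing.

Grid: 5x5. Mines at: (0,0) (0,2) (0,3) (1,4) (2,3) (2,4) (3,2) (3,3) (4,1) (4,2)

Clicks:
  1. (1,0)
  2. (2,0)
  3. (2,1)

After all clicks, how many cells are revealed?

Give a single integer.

Click 1 (1,0) count=1: revealed 1 new [(1,0)] -> total=1
Click 2 (2,0) count=0: revealed 5 new [(1,1) (2,0) (2,1) (3,0) (3,1)] -> total=6
Click 3 (2,1) count=1: revealed 0 new [(none)] -> total=6

Answer: 6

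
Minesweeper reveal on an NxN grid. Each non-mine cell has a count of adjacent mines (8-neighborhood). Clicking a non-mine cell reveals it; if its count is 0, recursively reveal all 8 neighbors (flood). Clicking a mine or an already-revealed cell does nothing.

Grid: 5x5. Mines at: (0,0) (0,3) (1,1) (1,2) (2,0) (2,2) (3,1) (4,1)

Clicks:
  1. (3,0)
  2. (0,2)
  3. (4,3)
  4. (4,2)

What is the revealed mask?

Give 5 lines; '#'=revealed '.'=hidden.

Answer: ..#..
...##
...##
#.###
..###

Derivation:
Click 1 (3,0) count=3: revealed 1 new [(3,0)] -> total=1
Click 2 (0,2) count=3: revealed 1 new [(0,2)] -> total=2
Click 3 (4,3) count=0: revealed 10 new [(1,3) (1,4) (2,3) (2,4) (3,2) (3,3) (3,4) (4,2) (4,3) (4,4)] -> total=12
Click 4 (4,2) count=2: revealed 0 new [(none)] -> total=12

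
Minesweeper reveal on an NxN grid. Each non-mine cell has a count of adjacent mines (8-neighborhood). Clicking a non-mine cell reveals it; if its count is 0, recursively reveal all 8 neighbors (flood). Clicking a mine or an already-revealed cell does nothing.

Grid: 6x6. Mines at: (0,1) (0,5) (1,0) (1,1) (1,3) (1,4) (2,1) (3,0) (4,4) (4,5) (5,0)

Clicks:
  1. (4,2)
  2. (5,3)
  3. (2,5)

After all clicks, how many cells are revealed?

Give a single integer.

Answer: 10

Derivation:
Click 1 (4,2) count=0: revealed 9 new [(3,1) (3,2) (3,3) (4,1) (4,2) (4,3) (5,1) (5,2) (5,3)] -> total=9
Click 2 (5,3) count=1: revealed 0 new [(none)] -> total=9
Click 3 (2,5) count=1: revealed 1 new [(2,5)] -> total=10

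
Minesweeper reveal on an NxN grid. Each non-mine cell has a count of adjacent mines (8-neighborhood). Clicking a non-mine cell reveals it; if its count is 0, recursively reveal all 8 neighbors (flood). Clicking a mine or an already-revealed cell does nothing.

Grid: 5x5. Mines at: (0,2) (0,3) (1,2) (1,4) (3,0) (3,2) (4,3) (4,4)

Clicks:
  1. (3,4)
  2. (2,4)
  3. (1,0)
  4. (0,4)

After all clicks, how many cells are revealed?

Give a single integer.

Answer: 9

Derivation:
Click 1 (3,4) count=2: revealed 1 new [(3,4)] -> total=1
Click 2 (2,4) count=1: revealed 1 new [(2,4)] -> total=2
Click 3 (1,0) count=0: revealed 6 new [(0,0) (0,1) (1,0) (1,1) (2,0) (2,1)] -> total=8
Click 4 (0,4) count=2: revealed 1 new [(0,4)] -> total=9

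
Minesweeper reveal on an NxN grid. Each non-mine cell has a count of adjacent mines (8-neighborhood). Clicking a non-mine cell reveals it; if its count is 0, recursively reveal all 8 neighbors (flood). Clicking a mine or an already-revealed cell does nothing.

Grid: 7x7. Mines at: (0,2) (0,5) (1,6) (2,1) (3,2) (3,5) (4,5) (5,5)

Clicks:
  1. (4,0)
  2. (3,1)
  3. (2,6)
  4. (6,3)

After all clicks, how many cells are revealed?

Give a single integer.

Answer: 18

Derivation:
Click 1 (4,0) count=0: revealed 17 new [(3,0) (3,1) (4,0) (4,1) (4,2) (4,3) (4,4) (5,0) (5,1) (5,2) (5,3) (5,4) (6,0) (6,1) (6,2) (6,3) (6,4)] -> total=17
Click 2 (3,1) count=2: revealed 0 new [(none)] -> total=17
Click 3 (2,6) count=2: revealed 1 new [(2,6)] -> total=18
Click 4 (6,3) count=0: revealed 0 new [(none)] -> total=18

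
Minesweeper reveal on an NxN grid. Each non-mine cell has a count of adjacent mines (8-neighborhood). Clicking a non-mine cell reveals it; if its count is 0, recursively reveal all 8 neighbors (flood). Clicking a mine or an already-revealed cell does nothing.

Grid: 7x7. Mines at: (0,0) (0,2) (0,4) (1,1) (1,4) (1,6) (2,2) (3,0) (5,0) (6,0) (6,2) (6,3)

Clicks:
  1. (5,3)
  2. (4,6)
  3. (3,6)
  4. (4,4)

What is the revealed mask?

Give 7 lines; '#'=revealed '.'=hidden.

Answer: .......
.......
...####
.######
.######
.######
....###

Derivation:
Click 1 (5,3) count=2: revealed 1 new [(5,3)] -> total=1
Click 2 (4,6) count=0: revealed 24 new [(2,3) (2,4) (2,5) (2,6) (3,1) (3,2) (3,3) (3,4) (3,5) (3,6) (4,1) (4,2) (4,3) (4,4) (4,5) (4,6) (5,1) (5,2) (5,4) (5,5) (5,6) (6,4) (6,5) (6,6)] -> total=25
Click 3 (3,6) count=0: revealed 0 new [(none)] -> total=25
Click 4 (4,4) count=0: revealed 0 new [(none)] -> total=25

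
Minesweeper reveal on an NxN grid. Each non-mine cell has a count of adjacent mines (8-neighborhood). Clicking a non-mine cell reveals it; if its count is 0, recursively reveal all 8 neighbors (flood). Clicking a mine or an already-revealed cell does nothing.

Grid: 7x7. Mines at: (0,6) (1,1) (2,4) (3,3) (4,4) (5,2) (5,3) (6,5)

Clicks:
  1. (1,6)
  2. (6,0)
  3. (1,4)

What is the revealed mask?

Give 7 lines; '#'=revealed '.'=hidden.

Answer: .......
....#.#
###....
###....
###....
##.....
##.....

Derivation:
Click 1 (1,6) count=1: revealed 1 new [(1,6)] -> total=1
Click 2 (6,0) count=0: revealed 13 new [(2,0) (2,1) (2,2) (3,0) (3,1) (3,2) (4,0) (4,1) (4,2) (5,0) (5,1) (6,0) (6,1)] -> total=14
Click 3 (1,4) count=1: revealed 1 new [(1,4)] -> total=15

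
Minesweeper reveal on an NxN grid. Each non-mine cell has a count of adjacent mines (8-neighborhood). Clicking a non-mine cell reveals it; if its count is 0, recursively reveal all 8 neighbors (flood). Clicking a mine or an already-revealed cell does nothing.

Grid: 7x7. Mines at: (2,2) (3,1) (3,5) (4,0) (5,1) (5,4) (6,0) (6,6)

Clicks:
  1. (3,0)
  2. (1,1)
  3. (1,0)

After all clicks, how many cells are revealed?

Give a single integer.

Click 1 (3,0) count=2: revealed 1 new [(3,0)] -> total=1
Click 2 (1,1) count=1: revealed 1 new [(1,1)] -> total=2
Click 3 (1,0) count=0: revealed 19 new [(0,0) (0,1) (0,2) (0,3) (0,4) (0,5) (0,6) (1,0) (1,2) (1,3) (1,4) (1,5) (1,6) (2,0) (2,1) (2,3) (2,4) (2,5) (2,6)] -> total=21

Answer: 21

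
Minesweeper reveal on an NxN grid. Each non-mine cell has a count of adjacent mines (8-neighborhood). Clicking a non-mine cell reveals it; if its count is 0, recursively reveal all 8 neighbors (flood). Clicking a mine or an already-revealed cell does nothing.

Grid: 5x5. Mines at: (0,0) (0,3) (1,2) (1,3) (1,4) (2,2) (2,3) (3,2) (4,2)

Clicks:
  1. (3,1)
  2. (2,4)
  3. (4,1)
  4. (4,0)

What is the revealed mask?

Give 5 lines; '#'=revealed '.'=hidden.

Answer: .....
##...
##..#
##...
##...

Derivation:
Click 1 (3,1) count=3: revealed 1 new [(3,1)] -> total=1
Click 2 (2,4) count=3: revealed 1 new [(2,4)] -> total=2
Click 3 (4,1) count=2: revealed 1 new [(4,1)] -> total=3
Click 4 (4,0) count=0: revealed 6 new [(1,0) (1,1) (2,0) (2,1) (3,0) (4,0)] -> total=9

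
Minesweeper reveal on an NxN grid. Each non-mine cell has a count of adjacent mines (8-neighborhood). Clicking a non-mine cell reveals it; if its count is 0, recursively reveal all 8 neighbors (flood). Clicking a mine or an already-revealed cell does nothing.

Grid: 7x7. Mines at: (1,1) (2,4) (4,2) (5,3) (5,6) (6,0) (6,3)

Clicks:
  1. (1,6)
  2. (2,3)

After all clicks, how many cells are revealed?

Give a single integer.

Click 1 (1,6) count=0: revealed 16 new [(0,2) (0,3) (0,4) (0,5) (0,6) (1,2) (1,3) (1,4) (1,5) (1,6) (2,5) (2,6) (3,5) (3,6) (4,5) (4,6)] -> total=16
Click 2 (2,3) count=1: revealed 1 new [(2,3)] -> total=17

Answer: 17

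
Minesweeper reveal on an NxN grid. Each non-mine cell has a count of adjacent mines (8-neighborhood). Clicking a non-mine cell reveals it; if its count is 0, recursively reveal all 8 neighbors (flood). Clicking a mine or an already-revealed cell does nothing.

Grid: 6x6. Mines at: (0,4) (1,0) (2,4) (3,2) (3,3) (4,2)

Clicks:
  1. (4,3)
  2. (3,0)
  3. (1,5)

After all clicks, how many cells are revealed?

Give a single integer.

Click 1 (4,3) count=3: revealed 1 new [(4,3)] -> total=1
Click 2 (3,0) count=0: revealed 8 new [(2,0) (2,1) (3,0) (3,1) (4,0) (4,1) (5,0) (5,1)] -> total=9
Click 3 (1,5) count=2: revealed 1 new [(1,5)] -> total=10

Answer: 10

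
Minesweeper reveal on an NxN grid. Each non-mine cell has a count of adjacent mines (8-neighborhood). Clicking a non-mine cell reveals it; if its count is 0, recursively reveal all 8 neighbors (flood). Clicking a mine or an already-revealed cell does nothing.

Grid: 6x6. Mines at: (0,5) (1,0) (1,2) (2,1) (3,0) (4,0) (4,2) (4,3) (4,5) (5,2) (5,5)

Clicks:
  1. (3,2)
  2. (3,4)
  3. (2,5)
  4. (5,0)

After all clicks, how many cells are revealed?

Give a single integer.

Click 1 (3,2) count=3: revealed 1 new [(3,2)] -> total=1
Click 2 (3,4) count=2: revealed 1 new [(3,4)] -> total=2
Click 3 (2,5) count=0: revealed 8 new [(1,3) (1,4) (1,5) (2,3) (2,4) (2,5) (3,3) (3,5)] -> total=10
Click 4 (5,0) count=1: revealed 1 new [(5,0)] -> total=11

Answer: 11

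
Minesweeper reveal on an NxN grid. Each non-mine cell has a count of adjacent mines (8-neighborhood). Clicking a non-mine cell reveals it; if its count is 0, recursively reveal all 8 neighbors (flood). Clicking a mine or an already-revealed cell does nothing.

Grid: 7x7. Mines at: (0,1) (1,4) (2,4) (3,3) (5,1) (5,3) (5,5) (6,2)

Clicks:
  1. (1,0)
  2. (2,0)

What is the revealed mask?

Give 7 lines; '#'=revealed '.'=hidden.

Answer: .......
###....
###....
###....
###....
.......
.......

Derivation:
Click 1 (1,0) count=1: revealed 1 new [(1,0)] -> total=1
Click 2 (2,0) count=0: revealed 11 new [(1,1) (1,2) (2,0) (2,1) (2,2) (3,0) (3,1) (3,2) (4,0) (4,1) (4,2)] -> total=12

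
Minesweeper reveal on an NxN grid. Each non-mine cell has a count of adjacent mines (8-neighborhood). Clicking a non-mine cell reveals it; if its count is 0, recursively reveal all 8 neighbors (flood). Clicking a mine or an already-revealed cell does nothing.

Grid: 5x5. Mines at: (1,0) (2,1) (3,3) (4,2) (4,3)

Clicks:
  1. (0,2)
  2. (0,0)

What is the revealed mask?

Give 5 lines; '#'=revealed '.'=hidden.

Click 1 (0,2) count=0: revealed 11 new [(0,1) (0,2) (0,3) (0,4) (1,1) (1,2) (1,3) (1,4) (2,2) (2,3) (2,4)] -> total=11
Click 2 (0,0) count=1: revealed 1 new [(0,0)] -> total=12

Answer: #####
.####
..###
.....
.....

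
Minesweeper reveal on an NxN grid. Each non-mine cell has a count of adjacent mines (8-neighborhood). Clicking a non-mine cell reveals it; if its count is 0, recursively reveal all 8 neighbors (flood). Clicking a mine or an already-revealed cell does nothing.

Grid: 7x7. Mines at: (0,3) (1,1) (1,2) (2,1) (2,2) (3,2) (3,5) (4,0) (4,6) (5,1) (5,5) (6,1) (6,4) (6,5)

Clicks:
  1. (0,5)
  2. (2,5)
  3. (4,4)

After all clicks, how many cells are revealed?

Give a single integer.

Answer: 10

Derivation:
Click 1 (0,5) count=0: revealed 9 new [(0,4) (0,5) (0,6) (1,4) (1,5) (1,6) (2,4) (2,5) (2,6)] -> total=9
Click 2 (2,5) count=1: revealed 0 new [(none)] -> total=9
Click 3 (4,4) count=2: revealed 1 new [(4,4)] -> total=10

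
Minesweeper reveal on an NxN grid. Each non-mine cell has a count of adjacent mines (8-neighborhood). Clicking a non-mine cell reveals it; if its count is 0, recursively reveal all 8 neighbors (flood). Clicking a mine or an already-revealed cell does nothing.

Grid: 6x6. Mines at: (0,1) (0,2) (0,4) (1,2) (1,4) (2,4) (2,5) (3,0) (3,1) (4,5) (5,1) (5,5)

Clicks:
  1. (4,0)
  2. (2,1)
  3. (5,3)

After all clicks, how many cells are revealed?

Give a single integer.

Click 1 (4,0) count=3: revealed 1 new [(4,0)] -> total=1
Click 2 (2,1) count=3: revealed 1 new [(2,1)] -> total=2
Click 3 (5,3) count=0: revealed 9 new [(3,2) (3,3) (3,4) (4,2) (4,3) (4,4) (5,2) (5,3) (5,4)] -> total=11

Answer: 11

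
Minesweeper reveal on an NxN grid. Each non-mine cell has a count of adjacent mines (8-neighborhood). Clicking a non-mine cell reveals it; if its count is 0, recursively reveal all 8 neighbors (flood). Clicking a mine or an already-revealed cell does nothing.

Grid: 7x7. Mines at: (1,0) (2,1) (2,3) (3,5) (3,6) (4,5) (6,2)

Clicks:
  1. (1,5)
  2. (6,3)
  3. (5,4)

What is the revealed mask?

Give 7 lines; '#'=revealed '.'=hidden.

Click 1 (1,5) count=0: revealed 15 new [(0,1) (0,2) (0,3) (0,4) (0,5) (0,6) (1,1) (1,2) (1,3) (1,4) (1,5) (1,6) (2,4) (2,5) (2,6)] -> total=15
Click 2 (6,3) count=1: revealed 1 new [(6,3)] -> total=16
Click 3 (5,4) count=1: revealed 1 new [(5,4)] -> total=17

Answer: .######
.######
....###
.......
.......
....#..
...#...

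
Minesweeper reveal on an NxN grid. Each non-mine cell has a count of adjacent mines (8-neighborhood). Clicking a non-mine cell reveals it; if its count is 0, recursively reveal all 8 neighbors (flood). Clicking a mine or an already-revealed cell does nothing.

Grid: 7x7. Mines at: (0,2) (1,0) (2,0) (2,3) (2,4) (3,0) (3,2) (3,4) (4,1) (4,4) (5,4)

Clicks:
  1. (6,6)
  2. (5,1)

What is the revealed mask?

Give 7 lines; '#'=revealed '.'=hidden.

Answer: ...####
...####
.....##
.....##
.....##
.#...##
.....##

Derivation:
Click 1 (6,6) count=0: revealed 18 new [(0,3) (0,4) (0,5) (0,6) (1,3) (1,4) (1,5) (1,6) (2,5) (2,6) (3,5) (3,6) (4,5) (4,6) (5,5) (5,6) (6,5) (6,6)] -> total=18
Click 2 (5,1) count=1: revealed 1 new [(5,1)] -> total=19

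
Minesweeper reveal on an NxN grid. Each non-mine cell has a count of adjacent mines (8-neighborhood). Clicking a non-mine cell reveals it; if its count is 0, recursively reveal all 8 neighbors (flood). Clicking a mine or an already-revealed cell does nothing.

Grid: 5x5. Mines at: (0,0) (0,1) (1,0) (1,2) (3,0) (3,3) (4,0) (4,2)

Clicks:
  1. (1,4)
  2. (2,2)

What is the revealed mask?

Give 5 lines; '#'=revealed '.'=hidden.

Click 1 (1,4) count=0: revealed 6 new [(0,3) (0,4) (1,3) (1,4) (2,3) (2,4)] -> total=6
Click 2 (2,2) count=2: revealed 1 new [(2,2)] -> total=7

Answer: ...##
...##
..###
.....
.....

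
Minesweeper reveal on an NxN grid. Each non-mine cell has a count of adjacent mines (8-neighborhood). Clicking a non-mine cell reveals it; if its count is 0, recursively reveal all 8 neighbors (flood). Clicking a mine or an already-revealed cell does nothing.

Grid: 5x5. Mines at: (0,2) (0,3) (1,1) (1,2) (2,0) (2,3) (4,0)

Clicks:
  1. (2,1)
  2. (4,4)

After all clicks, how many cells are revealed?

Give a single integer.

Click 1 (2,1) count=3: revealed 1 new [(2,1)] -> total=1
Click 2 (4,4) count=0: revealed 8 new [(3,1) (3,2) (3,3) (3,4) (4,1) (4,2) (4,3) (4,4)] -> total=9

Answer: 9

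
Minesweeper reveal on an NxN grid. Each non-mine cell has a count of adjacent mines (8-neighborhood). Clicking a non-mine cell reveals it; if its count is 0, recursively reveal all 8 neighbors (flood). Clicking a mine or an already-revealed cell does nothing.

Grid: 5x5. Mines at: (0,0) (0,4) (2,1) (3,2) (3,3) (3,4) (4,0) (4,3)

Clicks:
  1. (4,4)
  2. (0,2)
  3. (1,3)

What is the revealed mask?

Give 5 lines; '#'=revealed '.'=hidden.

Answer: .###.
.###.
.....
.....
....#

Derivation:
Click 1 (4,4) count=3: revealed 1 new [(4,4)] -> total=1
Click 2 (0,2) count=0: revealed 6 new [(0,1) (0,2) (0,3) (1,1) (1,2) (1,3)] -> total=7
Click 3 (1,3) count=1: revealed 0 new [(none)] -> total=7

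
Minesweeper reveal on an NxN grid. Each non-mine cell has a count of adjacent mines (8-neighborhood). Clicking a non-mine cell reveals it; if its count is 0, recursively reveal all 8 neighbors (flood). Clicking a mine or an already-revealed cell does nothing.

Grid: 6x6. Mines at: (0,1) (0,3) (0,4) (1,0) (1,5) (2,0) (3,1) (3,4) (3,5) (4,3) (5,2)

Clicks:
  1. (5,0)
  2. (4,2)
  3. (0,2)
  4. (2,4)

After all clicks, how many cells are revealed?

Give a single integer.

Click 1 (5,0) count=0: revealed 4 new [(4,0) (4,1) (5,0) (5,1)] -> total=4
Click 2 (4,2) count=3: revealed 1 new [(4,2)] -> total=5
Click 3 (0,2) count=2: revealed 1 new [(0,2)] -> total=6
Click 4 (2,4) count=3: revealed 1 new [(2,4)] -> total=7

Answer: 7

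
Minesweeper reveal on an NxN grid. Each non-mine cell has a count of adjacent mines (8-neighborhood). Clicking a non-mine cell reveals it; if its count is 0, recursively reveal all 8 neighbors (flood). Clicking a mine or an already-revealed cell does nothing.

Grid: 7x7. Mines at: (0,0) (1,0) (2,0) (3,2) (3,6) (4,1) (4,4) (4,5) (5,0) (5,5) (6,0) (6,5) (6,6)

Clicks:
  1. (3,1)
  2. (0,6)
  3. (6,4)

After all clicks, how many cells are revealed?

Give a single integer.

Answer: 23

Derivation:
Click 1 (3,1) count=3: revealed 1 new [(3,1)] -> total=1
Click 2 (0,6) count=0: revealed 21 new [(0,1) (0,2) (0,3) (0,4) (0,5) (0,6) (1,1) (1,2) (1,3) (1,4) (1,5) (1,6) (2,1) (2,2) (2,3) (2,4) (2,5) (2,6) (3,3) (3,4) (3,5)] -> total=22
Click 3 (6,4) count=2: revealed 1 new [(6,4)] -> total=23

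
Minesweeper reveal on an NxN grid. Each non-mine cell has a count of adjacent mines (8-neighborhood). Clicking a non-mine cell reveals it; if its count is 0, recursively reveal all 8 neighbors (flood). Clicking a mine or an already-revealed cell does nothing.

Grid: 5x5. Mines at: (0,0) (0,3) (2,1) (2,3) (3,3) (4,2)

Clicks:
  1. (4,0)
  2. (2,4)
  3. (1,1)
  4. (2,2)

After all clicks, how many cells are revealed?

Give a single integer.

Answer: 7

Derivation:
Click 1 (4,0) count=0: revealed 4 new [(3,0) (3,1) (4,0) (4,1)] -> total=4
Click 2 (2,4) count=2: revealed 1 new [(2,4)] -> total=5
Click 3 (1,1) count=2: revealed 1 new [(1,1)] -> total=6
Click 4 (2,2) count=3: revealed 1 new [(2,2)] -> total=7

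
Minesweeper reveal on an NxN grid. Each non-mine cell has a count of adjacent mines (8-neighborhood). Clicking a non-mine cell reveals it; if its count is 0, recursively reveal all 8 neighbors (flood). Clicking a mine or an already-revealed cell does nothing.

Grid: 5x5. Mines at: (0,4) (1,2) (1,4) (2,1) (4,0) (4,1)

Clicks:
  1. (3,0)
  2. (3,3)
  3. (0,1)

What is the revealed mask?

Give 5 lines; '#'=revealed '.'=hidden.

Click 1 (3,0) count=3: revealed 1 new [(3,0)] -> total=1
Click 2 (3,3) count=0: revealed 9 new [(2,2) (2,3) (2,4) (3,2) (3,3) (3,4) (4,2) (4,3) (4,4)] -> total=10
Click 3 (0,1) count=1: revealed 1 new [(0,1)] -> total=11

Answer: .#...
.....
..###
#.###
..###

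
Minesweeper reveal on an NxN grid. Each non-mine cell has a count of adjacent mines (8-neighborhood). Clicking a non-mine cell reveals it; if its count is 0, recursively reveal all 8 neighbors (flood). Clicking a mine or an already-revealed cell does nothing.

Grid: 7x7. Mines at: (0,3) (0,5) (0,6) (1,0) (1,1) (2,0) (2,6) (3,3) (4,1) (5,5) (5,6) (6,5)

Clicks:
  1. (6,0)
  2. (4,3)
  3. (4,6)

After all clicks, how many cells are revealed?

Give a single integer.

Answer: 14

Derivation:
Click 1 (6,0) count=0: revealed 13 new [(4,2) (4,3) (4,4) (5,0) (5,1) (5,2) (5,3) (5,4) (6,0) (6,1) (6,2) (6,3) (6,4)] -> total=13
Click 2 (4,3) count=1: revealed 0 new [(none)] -> total=13
Click 3 (4,6) count=2: revealed 1 new [(4,6)] -> total=14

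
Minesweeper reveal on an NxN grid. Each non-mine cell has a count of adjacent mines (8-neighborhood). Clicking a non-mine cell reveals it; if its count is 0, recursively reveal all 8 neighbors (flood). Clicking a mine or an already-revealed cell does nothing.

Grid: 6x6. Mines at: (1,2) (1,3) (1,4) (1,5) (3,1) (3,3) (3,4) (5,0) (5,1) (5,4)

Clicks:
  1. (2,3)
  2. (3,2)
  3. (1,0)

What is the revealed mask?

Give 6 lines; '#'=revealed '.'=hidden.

Answer: ##....
##....
##.#..
..#...
......
......

Derivation:
Click 1 (2,3) count=5: revealed 1 new [(2,3)] -> total=1
Click 2 (3,2) count=2: revealed 1 new [(3,2)] -> total=2
Click 3 (1,0) count=0: revealed 6 new [(0,0) (0,1) (1,0) (1,1) (2,0) (2,1)] -> total=8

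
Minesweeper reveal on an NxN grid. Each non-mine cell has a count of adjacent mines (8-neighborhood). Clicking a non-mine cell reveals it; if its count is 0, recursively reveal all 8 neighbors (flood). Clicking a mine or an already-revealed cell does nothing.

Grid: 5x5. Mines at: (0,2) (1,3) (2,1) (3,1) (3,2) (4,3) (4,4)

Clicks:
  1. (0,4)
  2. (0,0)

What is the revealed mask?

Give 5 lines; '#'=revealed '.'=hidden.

Click 1 (0,4) count=1: revealed 1 new [(0,4)] -> total=1
Click 2 (0,0) count=0: revealed 4 new [(0,0) (0,1) (1,0) (1,1)] -> total=5

Answer: ##..#
##...
.....
.....
.....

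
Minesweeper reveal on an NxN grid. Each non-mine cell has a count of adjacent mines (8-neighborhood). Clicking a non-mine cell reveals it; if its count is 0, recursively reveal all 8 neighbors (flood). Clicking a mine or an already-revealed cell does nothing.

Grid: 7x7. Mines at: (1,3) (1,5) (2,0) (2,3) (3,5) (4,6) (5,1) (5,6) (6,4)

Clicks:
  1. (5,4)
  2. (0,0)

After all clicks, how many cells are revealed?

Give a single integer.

Click 1 (5,4) count=1: revealed 1 new [(5,4)] -> total=1
Click 2 (0,0) count=0: revealed 6 new [(0,0) (0,1) (0,2) (1,0) (1,1) (1,2)] -> total=7

Answer: 7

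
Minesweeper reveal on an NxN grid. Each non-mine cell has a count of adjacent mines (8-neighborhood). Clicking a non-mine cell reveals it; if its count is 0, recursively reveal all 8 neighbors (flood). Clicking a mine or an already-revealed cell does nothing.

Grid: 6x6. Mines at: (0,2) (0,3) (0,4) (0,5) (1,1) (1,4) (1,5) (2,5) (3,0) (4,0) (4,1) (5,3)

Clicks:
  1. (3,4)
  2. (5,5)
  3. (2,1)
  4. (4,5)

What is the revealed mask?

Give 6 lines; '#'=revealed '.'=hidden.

Answer: ......
......
.#....
....##
....##
....##

Derivation:
Click 1 (3,4) count=1: revealed 1 new [(3,4)] -> total=1
Click 2 (5,5) count=0: revealed 5 new [(3,5) (4,4) (4,5) (5,4) (5,5)] -> total=6
Click 3 (2,1) count=2: revealed 1 new [(2,1)] -> total=7
Click 4 (4,5) count=0: revealed 0 new [(none)] -> total=7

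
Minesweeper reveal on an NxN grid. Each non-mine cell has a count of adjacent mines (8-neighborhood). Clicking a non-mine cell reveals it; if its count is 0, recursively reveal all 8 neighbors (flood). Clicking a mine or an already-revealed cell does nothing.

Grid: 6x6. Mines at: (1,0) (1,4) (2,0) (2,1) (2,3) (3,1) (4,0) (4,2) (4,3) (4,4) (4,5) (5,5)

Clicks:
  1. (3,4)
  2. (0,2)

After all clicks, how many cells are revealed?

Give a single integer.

Click 1 (3,4) count=4: revealed 1 new [(3,4)] -> total=1
Click 2 (0,2) count=0: revealed 6 new [(0,1) (0,2) (0,3) (1,1) (1,2) (1,3)] -> total=7

Answer: 7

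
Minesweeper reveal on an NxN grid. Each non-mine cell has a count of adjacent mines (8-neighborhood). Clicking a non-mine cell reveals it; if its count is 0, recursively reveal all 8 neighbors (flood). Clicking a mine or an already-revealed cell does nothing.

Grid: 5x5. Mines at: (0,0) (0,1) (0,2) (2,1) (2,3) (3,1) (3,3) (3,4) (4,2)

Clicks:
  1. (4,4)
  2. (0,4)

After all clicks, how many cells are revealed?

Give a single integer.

Click 1 (4,4) count=2: revealed 1 new [(4,4)] -> total=1
Click 2 (0,4) count=0: revealed 4 new [(0,3) (0,4) (1,3) (1,4)] -> total=5

Answer: 5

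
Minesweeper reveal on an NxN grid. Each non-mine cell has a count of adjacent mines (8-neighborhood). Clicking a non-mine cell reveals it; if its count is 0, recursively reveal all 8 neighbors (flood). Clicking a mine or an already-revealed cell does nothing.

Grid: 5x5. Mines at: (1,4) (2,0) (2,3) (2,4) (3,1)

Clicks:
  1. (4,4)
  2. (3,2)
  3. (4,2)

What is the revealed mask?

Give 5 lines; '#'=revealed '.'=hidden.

Answer: .....
.....
.....
..###
..###

Derivation:
Click 1 (4,4) count=0: revealed 6 new [(3,2) (3,3) (3,4) (4,2) (4,3) (4,4)] -> total=6
Click 2 (3,2) count=2: revealed 0 new [(none)] -> total=6
Click 3 (4,2) count=1: revealed 0 new [(none)] -> total=6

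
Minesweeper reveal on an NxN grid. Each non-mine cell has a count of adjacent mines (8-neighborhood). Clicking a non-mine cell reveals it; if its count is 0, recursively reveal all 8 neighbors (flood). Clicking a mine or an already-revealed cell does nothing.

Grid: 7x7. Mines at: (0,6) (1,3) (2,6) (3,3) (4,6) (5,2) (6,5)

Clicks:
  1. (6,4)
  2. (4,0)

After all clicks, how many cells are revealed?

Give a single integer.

Click 1 (6,4) count=1: revealed 1 new [(6,4)] -> total=1
Click 2 (4,0) count=0: revealed 19 new [(0,0) (0,1) (0,2) (1,0) (1,1) (1,2) (2,0) (2,1) (2,2) (3,0) (3,1) (3,2) (4,0) (4,1) (4,2) (5,0) (5,1) (6,0) (6,1)] -> total=20

Answer: 20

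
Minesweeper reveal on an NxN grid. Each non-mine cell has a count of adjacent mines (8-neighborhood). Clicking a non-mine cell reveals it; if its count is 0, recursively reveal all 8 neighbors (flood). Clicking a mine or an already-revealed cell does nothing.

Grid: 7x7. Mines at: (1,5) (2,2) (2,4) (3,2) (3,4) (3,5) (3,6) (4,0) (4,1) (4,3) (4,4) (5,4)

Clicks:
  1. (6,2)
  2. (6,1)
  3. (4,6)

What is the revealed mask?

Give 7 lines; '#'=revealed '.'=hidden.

Answer: .......
.......
.......
.......
......#
####...
####...

Derivation:
Click 1 (6,2) count=0: revealed 8 new [(5,0) (5,1) (5,2) (5,3) (6,0) (6,1) (6,2) (6,3)] -> total=8
Click 2 (6,1) count=0: revealed 0 new [(none)] -> total=8
Click 3 (4,6) count=2: revealed 1 new [(4,6)] -> total=9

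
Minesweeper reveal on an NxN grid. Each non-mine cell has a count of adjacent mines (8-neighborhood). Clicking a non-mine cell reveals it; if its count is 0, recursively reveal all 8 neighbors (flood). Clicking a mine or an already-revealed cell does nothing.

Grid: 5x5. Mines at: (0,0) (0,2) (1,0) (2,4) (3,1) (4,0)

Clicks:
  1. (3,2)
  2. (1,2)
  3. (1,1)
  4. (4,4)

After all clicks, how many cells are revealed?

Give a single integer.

Click 1 (3,2) count=1: revealed 1 new [(3,2)] -> total=1
Click 2 (1,2) count=1: revealed 1 new [(1,2)] -> total=2
Click 3 (1,1) count=3: revealed 1 new [(1,1)] -> total=3
Click 4 (4,4) count=0: revealed 5 new [(3,3) (3,4) (4,2) (4,3) (4,4)] -> total=8

Answer: 8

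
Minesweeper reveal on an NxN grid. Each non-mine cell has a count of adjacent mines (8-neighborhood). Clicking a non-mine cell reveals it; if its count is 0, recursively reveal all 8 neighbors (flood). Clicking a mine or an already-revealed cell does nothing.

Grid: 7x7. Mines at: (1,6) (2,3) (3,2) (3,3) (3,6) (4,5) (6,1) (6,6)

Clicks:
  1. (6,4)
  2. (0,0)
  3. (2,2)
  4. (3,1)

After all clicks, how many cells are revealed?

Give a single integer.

Answer: 32

Derivation:
Click 1 (6,4) count=0: revealed 11 new [(4,2) (4,3) (4,4) (5,2) (5,3) (5,4) (5,5) (6,2) (6,3) (6,4) (6,5)] -> total=11
Click 2 (0,0) count=0: revealed 21 new [(0,0) (0,1) (0,2) (0,3) (0,4) (0,5) (1,0) (1,1) (1,2) (1,3) (1,4) (1,5) (2,0) (2,1) (2,2) (3,0) (3,1) (4,0) (4,1) (5,0) (5,1)] -> total=32
Click 3 (2,2) count=3: revealed 0 new [(none)] -> total=32
Click 4 (3,1) count=1: revealed 0 new [(none)] -> total=32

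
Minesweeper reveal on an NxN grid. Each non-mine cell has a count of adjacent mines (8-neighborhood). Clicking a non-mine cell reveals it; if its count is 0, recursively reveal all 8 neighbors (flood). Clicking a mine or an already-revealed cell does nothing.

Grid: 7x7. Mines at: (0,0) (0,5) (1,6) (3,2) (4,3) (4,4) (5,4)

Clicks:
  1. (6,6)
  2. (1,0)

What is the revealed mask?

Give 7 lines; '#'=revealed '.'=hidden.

Click 1 (6,6) count=0: revealed 10 new [(2,5) (2,6) (3,5) (3,6) (4,5) (4,6) (5,5) (5,6) (6,5) (6,6)] -> total=10
Click 2 (1,0) count=1: revealed 1 new [(1,0)] -> total=11

Answer: .......
#......
.....##
.....##
.....##
.....##
.....##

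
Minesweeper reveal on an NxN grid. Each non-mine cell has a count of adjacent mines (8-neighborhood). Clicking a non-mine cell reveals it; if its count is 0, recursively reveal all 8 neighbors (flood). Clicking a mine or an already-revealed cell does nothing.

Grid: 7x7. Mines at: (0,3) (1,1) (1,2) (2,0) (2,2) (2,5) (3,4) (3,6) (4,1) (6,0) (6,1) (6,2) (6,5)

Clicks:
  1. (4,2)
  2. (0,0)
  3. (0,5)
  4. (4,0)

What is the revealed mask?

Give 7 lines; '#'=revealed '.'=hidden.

Answer: #...###
....###
.......
.......
#.#....
.......
.......

Derivation:
Click 1 (4,2) count=1: revealed 1 new [(4,2)] -> total=1
Click 2 (0,0) count=1: revealed 1 new [(0,0)] -> total=2
Click 3 (0,5) count=0: revealed 6 new [(0,4) (0,5) (0,6) (1,4) (1,5) (1,6)] -> total=8
Click 4 (4,0) count=1: revealed 1 new [(4,0)] -> total=9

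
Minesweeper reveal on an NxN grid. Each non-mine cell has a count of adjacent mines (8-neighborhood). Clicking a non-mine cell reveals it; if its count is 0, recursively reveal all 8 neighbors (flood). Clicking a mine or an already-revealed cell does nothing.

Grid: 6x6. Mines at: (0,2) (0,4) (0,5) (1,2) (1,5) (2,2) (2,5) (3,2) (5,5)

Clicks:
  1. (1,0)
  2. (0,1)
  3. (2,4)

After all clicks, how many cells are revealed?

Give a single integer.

Click 1 (1,0) count=0: revealed 18 new [(0,0) (0,1) (1,0) (1,1) (2,0) (2,1) (3,0) (3,1) (4,0) (4,1) (4,2) (4,3) (4,4) (5,0) (5,1) (5,2) (5,3) (5,4)] -> total=18
Click 2 (0,1) count=2: revealed 0 new [(none)] -> total=18
Click 3 (2,4) count=2: revealed 1 new [(2,4)] -> total=19

Answer: 19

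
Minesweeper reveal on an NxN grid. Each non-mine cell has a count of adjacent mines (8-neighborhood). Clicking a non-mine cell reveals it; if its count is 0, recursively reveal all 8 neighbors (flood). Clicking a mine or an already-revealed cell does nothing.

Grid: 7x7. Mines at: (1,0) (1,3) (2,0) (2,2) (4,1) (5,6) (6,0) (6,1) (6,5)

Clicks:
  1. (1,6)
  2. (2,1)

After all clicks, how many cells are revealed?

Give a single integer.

Click 1 (1,6) count=0: revealed 27 new [(0,4) (0,5) (0,6) (1,4) (1,5) (1,6) (2,3) (2,4) (2,5) (2,6) (3,2) (3,3) (3,4) (3,5) (3,6) (4,2) (4,3) (4,4) (4,5) (4,6) (5,2) (5,3) (5,4) (5,5) (6,2) (6,3) (6,4)] -> total=27
Click 2 (2,1) count=3: revealed 1 new [(2,1)] -> total=28

Answer: 28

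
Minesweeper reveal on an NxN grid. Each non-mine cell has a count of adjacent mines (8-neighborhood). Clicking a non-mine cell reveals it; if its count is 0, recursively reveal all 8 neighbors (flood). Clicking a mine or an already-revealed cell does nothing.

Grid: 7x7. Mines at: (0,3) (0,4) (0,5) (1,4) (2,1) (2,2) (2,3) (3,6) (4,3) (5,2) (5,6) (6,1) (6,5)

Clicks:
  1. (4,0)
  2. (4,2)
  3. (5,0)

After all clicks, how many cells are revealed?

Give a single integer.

Click 1 (4,0) count=0: revealed 6 new [(3,0) (3,1) (4,0) (4,1) (5,0) (5,1)] -> total=6
Click 2 (4,2) count=2: revealed 1 new [(4,2)] -> total=7
Click 3 (5,0) count=1: revealed 0 new [(none)] -> total=7

Answer: 7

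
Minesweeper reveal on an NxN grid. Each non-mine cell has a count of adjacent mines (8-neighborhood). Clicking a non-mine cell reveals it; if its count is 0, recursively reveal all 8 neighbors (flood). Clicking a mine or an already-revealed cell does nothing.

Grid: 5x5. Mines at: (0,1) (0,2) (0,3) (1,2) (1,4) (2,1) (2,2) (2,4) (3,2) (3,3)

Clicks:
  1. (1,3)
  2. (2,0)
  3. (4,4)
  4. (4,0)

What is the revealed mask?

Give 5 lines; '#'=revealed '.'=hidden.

Answer: .....
...#.
#....
##...
##..#

Derivation:
Click 1 (1,3) count=6: revealed 1 new [(1,3)] -> total=1
Click 2 (2,0) count=1: revealed 1 new [(2,0)] -> total=2
Click 3 (4,4) count=1: revealed 1 new [(4,4)] -> total=3
Click 4 (4,0) count=0: revealed 4 new [(3,0) (3,1) (4,0) (4,1)] -> total=7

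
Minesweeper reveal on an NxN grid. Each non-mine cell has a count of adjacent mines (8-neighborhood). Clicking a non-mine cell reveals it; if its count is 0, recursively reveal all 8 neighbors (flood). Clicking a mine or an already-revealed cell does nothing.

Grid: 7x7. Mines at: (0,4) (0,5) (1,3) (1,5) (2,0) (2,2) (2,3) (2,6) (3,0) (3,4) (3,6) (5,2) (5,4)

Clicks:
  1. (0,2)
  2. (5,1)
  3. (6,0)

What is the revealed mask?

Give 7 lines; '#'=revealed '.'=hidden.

Answer: ..#....
.......
.......
.......
##.....
##.....
##.....

Derivation:
Click 1 (0,2) count=1: revealed 1 new [(0,2)] -> total=1
Click 2 (5,1) count=1: revealed 1 new [(5,1)] -> total=2
Click 3 (6,0) count=0: revealed 5 new [(4,0) (4,1) (5,0) (6,0) (6,1)] -> total=7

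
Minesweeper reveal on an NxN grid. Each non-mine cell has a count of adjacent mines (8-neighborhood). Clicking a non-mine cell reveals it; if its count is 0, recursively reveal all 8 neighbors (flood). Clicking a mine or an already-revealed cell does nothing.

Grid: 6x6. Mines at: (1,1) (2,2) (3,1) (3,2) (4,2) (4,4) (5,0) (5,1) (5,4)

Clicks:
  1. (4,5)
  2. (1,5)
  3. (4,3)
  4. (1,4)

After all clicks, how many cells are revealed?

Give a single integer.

Answer: 16

Derivation:
Click 1 (4,5) count=2: revealed 1 new [(4,5)] -> total=1
Click 2 (1,5) count=0: revealed 14 new [(0,2) (0,3) (0,4) (0,5) (1,2) (1,3) (1,4) (1,5) (2,3) (2,4) (2,5) (3,3) (3,4) (3,5)] -> total=15
Click 3 (4,3) count=4: revealed 1 new [(4,3)] -> total=16
Click 4 (1,4) count=0: revealed 0 new [(none)] -> total=16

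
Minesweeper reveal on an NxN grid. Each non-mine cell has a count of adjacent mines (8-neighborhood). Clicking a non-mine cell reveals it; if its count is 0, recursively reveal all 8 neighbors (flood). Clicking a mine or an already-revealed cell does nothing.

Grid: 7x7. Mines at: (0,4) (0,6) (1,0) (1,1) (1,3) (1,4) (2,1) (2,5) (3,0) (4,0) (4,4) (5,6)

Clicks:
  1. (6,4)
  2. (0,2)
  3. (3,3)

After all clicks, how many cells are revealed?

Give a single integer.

Click 1 (6,4) count=0: revealed 18 new [(3,1) (3,2) (3,3) (4,1) (4,2) (4,3) (5,0) (5,1) (5,2) (5,3) (5,4) (5,5) (6,0) (6,1) (6,2) (6,3) (6,4) (6,5)] -> total=18
Click 2 (0,2) count=2: revealed 1 new [(0,2)] -> total=19
Click 3 (3,3) count=1: revealed 0 new [(none)] -> total=19

Answer: 19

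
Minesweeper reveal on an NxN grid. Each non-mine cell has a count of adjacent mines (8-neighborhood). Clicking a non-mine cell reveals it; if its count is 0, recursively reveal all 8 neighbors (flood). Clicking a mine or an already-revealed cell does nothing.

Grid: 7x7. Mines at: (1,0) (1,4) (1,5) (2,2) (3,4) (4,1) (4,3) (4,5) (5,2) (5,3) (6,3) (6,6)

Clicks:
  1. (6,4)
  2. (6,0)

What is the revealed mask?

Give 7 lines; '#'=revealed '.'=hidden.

Answer: .......
.......
.......
.......
.......
##.....
##..#..

Derivation:
Click 1 (6,4) count=2: revealed 1 new [(6,4)] -> total=1
Click 2 (6,0) count=0: revealed 4 new [(5,0) (5,1) (6,0) (6,1)] -> total=5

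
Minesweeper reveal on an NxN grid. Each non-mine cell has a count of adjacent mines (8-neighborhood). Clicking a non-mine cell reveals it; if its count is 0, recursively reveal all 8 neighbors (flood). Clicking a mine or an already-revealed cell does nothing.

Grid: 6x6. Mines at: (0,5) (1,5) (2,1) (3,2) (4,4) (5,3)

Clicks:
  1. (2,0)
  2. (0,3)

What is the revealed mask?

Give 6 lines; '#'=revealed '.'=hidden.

Click 1 (2,0) count=1: revealed 1 new [(2,0)] -> total=1
Click 2 (0,3) count=0: revealed 13 new [(0,0) (0,1) (0,2) (0,3) (0,4) (1,0) (1,1) (1,2) (1,3) (1,4) (2,2) (2,3) (2,4)] -> total=14

Answer: #####.
#####.
#.###.
......
......
......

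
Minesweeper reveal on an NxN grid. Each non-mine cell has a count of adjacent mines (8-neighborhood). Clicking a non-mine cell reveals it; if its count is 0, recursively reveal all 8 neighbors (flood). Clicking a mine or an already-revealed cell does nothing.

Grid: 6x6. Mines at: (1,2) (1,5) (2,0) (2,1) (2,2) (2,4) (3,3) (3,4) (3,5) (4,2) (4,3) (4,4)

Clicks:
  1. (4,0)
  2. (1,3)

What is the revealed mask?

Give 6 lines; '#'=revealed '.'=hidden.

Answer: ......
...#..
......
##....
##....
##....

Derivation:
Click 1 (4,0) count=0: revealed 6 new [(3,0) (3,1) (4,0) (4,1) (5,0) (5,1)] -> total=6
Click 2 (1,3) count=3: revealed 1 new [(1,3)] -> total=7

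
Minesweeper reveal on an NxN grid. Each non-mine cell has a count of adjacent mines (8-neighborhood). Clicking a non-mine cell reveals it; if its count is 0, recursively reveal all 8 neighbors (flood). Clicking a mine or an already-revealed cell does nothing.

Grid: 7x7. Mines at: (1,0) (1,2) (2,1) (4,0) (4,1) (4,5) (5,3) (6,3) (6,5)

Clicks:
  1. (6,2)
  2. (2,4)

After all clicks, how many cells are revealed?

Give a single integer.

Click 1 (6,2) count=2: revealed 1 new [(6,2)] -> total=1
Click 2 (2,4) count=0: revealed 21 new [(0,3) (0,4) (0,5) (0,6) (1,3) (1,4) (1,5) (1,6) (2,2) (2,3) (2,4) (2,5) (2,6) (3,2) (3,3) (3,4) (3,5) (3,6) (4,2) (4,3) (4,4)] -> total=22

Answer: 22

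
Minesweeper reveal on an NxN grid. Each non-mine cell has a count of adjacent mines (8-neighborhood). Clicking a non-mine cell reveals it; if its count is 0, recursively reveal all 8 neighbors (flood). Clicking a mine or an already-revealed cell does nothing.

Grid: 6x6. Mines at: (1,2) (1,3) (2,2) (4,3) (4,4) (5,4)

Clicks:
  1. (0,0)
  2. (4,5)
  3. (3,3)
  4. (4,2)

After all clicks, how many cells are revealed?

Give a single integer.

Answer: 17

Derivation:
Click 1 (0,0) count=0: revealed 15 new [(0,0) (0,1) (1,0) (1,1) (2,0) (2,1) (3,0) (3,1) (3,2) (4,0) (4,1) (4,2) (5,0) (5,1) (5,2)] -> total=15
Click 2 (4,5) count=2: revealed 1 new [(4,5)] -> total=16
Click 3 (3,3) count=3: revealed 1 new [(3,3)] -> total=17
Click 4 (4,2) count=1: revealed 0 new [(none)] -> total=17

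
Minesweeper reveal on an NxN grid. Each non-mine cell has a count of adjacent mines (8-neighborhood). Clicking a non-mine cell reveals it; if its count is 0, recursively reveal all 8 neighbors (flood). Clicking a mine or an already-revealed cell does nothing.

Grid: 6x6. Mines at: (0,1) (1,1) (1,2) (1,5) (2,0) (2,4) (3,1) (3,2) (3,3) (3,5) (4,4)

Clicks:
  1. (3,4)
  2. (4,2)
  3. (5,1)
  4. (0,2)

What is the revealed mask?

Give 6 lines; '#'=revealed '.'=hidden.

Click 1 (3,4) count=4: revealed 1 new [(3,4)] -> total=1
Click 2 (4,2) count=3: revealed 1 new [(4,2)] -> total=2
Click 3 (5,1) count=0: revealed 7 new [(4,0) (4,1) (4,3) (5,0) (5,1) (5,2) (5,3)] -> total=9
Click 4 (0,2) count=3: revealed 1 new [(0,2)] -> total=10

Answer: ..#...
......
......
....#.
####..
####..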